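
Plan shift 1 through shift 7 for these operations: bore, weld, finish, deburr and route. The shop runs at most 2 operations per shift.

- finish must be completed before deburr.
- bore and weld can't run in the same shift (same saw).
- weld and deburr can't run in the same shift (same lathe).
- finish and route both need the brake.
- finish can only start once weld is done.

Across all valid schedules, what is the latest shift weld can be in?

Downstream work caps weld at shift 5.
weld at shift 5 is achievable: bore -> shift 1; finish -> shift 6; deburr -> shift 7; route -> shift 1; weld -> shift 5.

shift 5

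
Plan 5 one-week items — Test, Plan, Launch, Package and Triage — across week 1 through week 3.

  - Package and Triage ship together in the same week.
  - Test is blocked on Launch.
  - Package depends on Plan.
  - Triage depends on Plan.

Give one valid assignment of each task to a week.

Launch -> week 1; Triage -> week 2; Test -> week 2; Plan -> week 1; Package -> week 2

Checking: Plan(week 1) before Package(week 2); Launch(week 1) before Test(week 2); Plan(week 1) before Triage(week 2); Package = Triage = week 2.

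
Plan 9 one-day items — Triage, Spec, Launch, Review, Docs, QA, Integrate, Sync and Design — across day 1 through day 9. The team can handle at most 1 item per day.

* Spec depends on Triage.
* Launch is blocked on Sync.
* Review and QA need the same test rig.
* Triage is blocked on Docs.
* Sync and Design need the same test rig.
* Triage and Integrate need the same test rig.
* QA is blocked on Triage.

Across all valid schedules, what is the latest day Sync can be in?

Downstream work caps Sync at day 8.
Sync at day 8 is achievable: Docs=day 1, Sync=day 8, QA=day 4, Integrate=day 6, Review=day 5, Spec=day 3, Design=day 7, Launch=day 9, Triage=day 2.

day 8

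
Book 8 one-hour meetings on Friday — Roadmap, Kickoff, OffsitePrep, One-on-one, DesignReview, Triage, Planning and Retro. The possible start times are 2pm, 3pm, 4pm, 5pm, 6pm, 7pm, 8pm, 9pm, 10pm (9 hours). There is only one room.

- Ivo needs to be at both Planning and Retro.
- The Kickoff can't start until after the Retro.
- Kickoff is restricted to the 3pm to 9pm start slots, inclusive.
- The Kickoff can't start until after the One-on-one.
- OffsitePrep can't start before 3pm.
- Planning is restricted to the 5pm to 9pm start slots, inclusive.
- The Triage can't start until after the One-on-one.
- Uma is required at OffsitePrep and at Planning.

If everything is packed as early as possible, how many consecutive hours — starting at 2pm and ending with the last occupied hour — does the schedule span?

The precedence chain requires at least 2 distinct hours.
With at most 1 per hour and 8 meetings, at least 8 hours are needed.
Planning can't be placed before 5pm — that is hour 4 counting from 2pm — so the schedule must run through at least 4 hours.
8 works (last occupied hour: 9pm): for example DesignReview in 9pm, Roadmap in 8pm, Triage in 7pm, One-on-one in 2pm, Retro in 3pm, Kickoff in 4pm, OffsitePrep in 6pm, Planning in 5pm.

8 hours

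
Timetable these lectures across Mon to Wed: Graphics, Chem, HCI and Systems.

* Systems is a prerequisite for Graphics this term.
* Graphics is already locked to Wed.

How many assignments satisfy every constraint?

Splitting on Chem: it can be Mon (6), Tue (6), Wed (6). Listing each branch's schedules as (Graphics, HCI, Systems):
Chem=Mon: (Wed,Mon,Mon) (Wed,Mon,Tue) (Wed,Tue,Mon) (Wed,Tue,Tue) (Wed,Wed,Mon) (Wed,Wed,Tue) — 6.
Chem=Tue: (Wed,Mon,Mon) (Wed,Mon,Tue) (Wed,Tue,Mon) (Wed,Tue,Tue) (Wed,Wed,Mon) (Wed,Wed,Tue) — 6.
Chem=Wed: (Wed,Mon,Mon) (Wed,Mon,Tue) (Wed,Tue,Mon) (Wed,Tue,Tue) (Wed,Wed,Mon) (Wed,Wed,Tue) — 6.
Summing: 6 + 6 + 6 = 18.

18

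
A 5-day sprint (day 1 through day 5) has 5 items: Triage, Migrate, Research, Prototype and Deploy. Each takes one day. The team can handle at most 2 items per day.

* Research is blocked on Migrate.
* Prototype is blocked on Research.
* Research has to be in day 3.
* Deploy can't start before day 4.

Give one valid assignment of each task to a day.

Triage=day 1; Migrate=day 1; Prototype=day 4; Research=day 3; Deploy=day 4

Checking: Research(day 3) before Prototype(day 4); Migrate(day 1) before Research(day 3); Research=day 3 in [day 3,day 3]; Deploy=day 4 in [day 4,day 5]; max 2 per day (cap 2).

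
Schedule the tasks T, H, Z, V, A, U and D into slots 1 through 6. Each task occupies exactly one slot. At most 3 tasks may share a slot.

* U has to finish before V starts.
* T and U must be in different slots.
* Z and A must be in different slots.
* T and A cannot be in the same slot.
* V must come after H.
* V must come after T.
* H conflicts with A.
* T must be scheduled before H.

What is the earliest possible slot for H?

2

Precedence pushes H to at least 2; downstream work caps H at 5.
H at 2 is achievable: H in 2; T in 1; Z in 1; D in 1; U in 2; V in 3; A in 3.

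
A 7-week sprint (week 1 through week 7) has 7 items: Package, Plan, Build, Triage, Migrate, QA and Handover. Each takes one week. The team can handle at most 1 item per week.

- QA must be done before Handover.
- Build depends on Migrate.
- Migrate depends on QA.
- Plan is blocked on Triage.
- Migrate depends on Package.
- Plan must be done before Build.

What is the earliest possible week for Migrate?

Precedence pushes Migrate to at least week 2; downstream work caps Migrate at week 6.
Migrate at week 3 is achievable: Triage=week 4; Plan=week 5; Handover=week 7; Build=week 6; Package=week 2; Migrate=week 3; QA=week 1.
Nothing earlier works — the capacity limit rule out every week before week 3.

week 3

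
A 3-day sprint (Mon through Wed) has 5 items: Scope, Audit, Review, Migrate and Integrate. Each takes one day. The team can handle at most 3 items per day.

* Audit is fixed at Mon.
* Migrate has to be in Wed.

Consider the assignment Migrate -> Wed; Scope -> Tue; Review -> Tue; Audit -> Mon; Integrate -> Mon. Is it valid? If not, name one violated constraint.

Yes, all constraints hold

The team can handle at most 3 items per day — holds.
Audit is fixed at Mon — holds.
Migrate has to be in Wed — holds.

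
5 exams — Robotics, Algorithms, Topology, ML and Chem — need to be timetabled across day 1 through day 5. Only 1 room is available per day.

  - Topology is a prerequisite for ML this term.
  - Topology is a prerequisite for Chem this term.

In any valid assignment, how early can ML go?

day 2

Precedence pushes ML to at least day 2.
ML at day 2 is achievable: Topology=day 1, Chem=day 3, Algorithms=day 5, ML=day 2, Robotics=day 4.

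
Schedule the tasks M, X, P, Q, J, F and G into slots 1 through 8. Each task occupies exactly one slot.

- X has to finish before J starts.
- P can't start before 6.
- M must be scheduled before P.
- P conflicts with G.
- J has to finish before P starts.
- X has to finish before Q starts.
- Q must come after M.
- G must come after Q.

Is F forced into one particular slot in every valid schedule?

F can be 1 (e.g. M=1; P=6; F=1; G=3; J=2; Q=2; X=1) or 2 (e.g. G=3, J=2, Q=2, M=1, F=2, P=6, X=1).

No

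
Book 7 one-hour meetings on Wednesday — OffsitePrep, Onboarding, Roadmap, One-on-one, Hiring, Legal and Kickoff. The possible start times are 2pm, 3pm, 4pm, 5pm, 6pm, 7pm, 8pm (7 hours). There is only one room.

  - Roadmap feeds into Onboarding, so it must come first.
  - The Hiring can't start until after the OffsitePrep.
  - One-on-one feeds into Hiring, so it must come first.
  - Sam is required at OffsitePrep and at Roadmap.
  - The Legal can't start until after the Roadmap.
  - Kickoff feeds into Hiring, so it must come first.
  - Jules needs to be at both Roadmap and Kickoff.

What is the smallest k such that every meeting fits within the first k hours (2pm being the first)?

The precedence chain requires at least 2 distinct hours.
With at most 1 per hour and 7 meetings, at least 7 hours are needed.
7 works (last occupied hour: 8pm): for example Hiring=5pm; One-on-one=3pm; Legal=8pm; Onboarding=7pm; Roadmap=6pm; OffsitePrep=2pm; Kickoff=4pm.

7 hours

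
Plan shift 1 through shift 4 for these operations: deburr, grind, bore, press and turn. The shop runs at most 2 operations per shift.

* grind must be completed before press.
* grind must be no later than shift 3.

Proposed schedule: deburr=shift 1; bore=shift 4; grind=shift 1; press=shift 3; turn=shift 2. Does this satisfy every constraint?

grind must be completed before press — holds.
The shop runs at most 2 operations per shift — holds.
grind must be no later than shift 3 — holds.

Yes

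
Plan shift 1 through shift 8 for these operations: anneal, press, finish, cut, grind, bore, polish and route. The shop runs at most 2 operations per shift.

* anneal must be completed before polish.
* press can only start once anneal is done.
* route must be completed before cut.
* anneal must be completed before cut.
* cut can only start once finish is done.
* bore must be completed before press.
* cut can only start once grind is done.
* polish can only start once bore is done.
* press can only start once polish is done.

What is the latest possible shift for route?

shift 7

Downstream work caps route at shift 7.
route at shift 7 is achievable: finish in shift 2, anneal in shift 1, polish in shift 2, bore in shift 1, press in shift 3, grind in shift 3, cut in shift 8, route in shift 7.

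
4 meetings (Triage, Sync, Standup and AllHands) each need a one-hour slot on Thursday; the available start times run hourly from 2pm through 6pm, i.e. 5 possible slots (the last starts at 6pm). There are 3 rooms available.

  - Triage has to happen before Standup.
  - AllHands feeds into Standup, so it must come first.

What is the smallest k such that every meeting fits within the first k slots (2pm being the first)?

2

The precedence chain requires at least 2 distinct slots.
With at most 3 per slot and 4 meetings, at least 2 slots are needed.
2 works (last occupied slot: 3pm): for example Sync -> 2pm; Triage -> 2pm; Standup -> 3pm; AllHands -> 2pm.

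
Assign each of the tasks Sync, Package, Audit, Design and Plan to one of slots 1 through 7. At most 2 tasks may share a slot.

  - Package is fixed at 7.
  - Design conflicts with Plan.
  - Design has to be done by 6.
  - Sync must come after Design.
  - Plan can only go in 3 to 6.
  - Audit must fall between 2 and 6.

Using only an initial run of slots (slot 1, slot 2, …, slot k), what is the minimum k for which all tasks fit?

The precedence chain requires at least 2 distinct slots.
With at most 2 per slot and 5 tasks, at least 3 slots are needed.
Package can't be placed before 7, so the schedule must run through at least slot 7.
7 works (last occupied slot: 7): for example Design -> 1; Plan -> 3; Sync -> 2; Audit -> 2; Package -> 7.

7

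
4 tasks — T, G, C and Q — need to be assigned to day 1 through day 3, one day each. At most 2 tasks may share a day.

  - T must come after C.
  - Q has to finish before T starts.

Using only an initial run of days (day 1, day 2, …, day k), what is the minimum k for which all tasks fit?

The precedence chain requires at least 2 distinct days.
With at most 2 per day and 4 tasks, at least 2 days are needed.
2 works (last occupied day: day 2): for example G in day 2; Q in day 1; T in day 2; C in day 1.

2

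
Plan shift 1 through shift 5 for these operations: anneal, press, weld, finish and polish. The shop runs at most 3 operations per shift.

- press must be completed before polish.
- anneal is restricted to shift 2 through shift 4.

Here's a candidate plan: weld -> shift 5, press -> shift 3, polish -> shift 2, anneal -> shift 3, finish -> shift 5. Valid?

Invalid. press must be completed before polish.

press must be completed before polish — violated.
The shop runs at most 3 operations per shift — holds.
anneal is restricted to shift 2 through shift 4 — holds.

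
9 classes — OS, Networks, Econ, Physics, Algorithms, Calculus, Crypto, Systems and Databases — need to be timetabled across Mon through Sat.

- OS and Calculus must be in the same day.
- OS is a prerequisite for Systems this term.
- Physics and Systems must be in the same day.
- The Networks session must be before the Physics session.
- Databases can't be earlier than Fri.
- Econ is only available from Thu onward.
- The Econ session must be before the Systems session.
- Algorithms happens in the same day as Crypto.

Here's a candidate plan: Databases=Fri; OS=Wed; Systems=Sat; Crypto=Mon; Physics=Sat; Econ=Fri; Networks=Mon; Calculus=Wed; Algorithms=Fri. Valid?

Algorithms happens in the same day as Crypto — violated.
Econ is only available from Thu onward — holds.
The Networks session must be before the Physics session — holds.
Databases can't be earlier than Fri — holds.
Physics and Systems must be in the same day — holds.
OS and Calculus must be in the same day — holds.
The Econ session must be before the Systems session — holds.
OS is a prerequisite for Systems this term — holds.

Invalid. Algorithms happens in the same day as Crypto.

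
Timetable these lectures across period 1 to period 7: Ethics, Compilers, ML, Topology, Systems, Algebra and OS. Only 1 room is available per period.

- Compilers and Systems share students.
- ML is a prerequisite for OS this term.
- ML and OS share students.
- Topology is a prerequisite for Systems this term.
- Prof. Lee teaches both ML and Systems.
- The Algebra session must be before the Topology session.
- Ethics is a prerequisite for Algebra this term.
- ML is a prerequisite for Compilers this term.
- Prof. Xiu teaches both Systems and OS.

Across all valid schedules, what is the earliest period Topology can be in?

Precedence pushes Topology to at least period 3; downstream work caps Topology at period 6.
Topology at period 3 is achievable: Compilers in period 5, Systems in period 6, OS in period 7, Algebra in period 2, ML in period 4, Ethics in period 1, Topology in period 3.

period 3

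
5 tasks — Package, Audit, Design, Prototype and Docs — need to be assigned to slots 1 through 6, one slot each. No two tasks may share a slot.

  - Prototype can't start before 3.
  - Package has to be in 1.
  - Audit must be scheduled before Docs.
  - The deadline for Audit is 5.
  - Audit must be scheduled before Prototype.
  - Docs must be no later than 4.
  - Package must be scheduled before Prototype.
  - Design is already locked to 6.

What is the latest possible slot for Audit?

Audit's own window allows nothing later than 5; downstream work caps Audit at 3.
Audit at 3 is achievable: Audit in 3; Package in 1; Design in 6; Docs in 4; Prototype in 5.

3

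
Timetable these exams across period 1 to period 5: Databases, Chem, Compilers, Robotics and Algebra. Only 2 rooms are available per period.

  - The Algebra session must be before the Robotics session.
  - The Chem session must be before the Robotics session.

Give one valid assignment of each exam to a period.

Chem=period 1; Compilers=period 3; Databases=period 2; Algebra=period 1; Robotics=period 2

Checking: Chem(period 1) before Robotics(period 2); Algebra(period 1) before Robotics(period 2); max 2 per period (cap 2).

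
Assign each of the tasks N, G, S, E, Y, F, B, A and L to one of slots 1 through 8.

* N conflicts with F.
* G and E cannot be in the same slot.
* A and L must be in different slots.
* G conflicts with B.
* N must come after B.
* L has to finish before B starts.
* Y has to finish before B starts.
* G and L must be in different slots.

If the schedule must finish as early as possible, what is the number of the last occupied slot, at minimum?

The precedence chain requires at least 3 distinct slots.
3 works (last occupied slot: 3): for example L -> 1; A -> 2; Y -> 1; F -> 1; B -> 2; N -> 3; S -> 1; G -> 3; E -> 1.

3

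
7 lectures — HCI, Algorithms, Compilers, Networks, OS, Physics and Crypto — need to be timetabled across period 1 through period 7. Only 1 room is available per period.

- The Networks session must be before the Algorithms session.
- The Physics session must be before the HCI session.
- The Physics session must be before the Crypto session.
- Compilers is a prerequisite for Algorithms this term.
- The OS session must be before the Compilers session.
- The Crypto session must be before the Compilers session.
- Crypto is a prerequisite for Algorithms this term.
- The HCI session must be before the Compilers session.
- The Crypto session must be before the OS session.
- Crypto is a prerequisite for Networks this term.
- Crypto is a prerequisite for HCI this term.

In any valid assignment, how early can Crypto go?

Precedence pushes Crypto to at least period 2; downstream work caps Crypto at period 4.
Crypto at period 2 is achievable: Networks in period 6; HCI in period 3; Compilers in period 5; Crypto in period 2; Algorithms in period 7; OS in period 4; Physics in period 1.

period 2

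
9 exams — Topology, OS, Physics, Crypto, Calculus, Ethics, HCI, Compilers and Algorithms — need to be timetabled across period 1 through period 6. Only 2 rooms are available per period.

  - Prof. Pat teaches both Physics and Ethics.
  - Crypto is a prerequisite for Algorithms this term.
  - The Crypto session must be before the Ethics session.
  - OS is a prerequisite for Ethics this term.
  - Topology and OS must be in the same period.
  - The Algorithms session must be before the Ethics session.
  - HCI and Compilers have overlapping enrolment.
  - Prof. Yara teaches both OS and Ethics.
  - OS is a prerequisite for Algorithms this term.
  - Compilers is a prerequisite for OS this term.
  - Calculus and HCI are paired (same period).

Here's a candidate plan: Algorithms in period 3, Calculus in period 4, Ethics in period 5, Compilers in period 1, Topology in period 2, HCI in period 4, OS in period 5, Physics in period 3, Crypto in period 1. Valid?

Invalid. Topology and OS must be in the same period.

Prof. Yara teaches both OS and Ethics — violated.
HCI and Compilers have overlapping enrolment — holds.
The Algorithms session must be before the Ethics session — holds.
OS is a prerequisite for Ethics this term — violated.
Crypto is a prerequisite for Algorithms this term — holds.
Compilers is a prerequisite for OS this term — holds.
The Crypto session must be before the Ethics session — holds.
Only 2 rooms are available per period — holds.
Topology and OS must be in the same period — violated.
Prof. Pat teaches both Physics and Ethics — holds.
OS is a prerequisite for Algorithms this term — violated.
Calculus and HCI are paired (same period) — holds.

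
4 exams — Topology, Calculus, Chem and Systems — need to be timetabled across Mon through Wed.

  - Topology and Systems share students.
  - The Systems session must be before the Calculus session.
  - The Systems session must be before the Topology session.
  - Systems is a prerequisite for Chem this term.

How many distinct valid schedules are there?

9

Splitting on Topology: it can be Tue (4), Wed (5). Listing each branch's schedules as (Calculus, Chem, Systems):
Topology=Tue: (Tue,Tue,Mon) (Tue,Wed,Mon) (Wed,Tue,Mon) (Wed,Wed,Mon) — 4.
Topology=Wed: (Tue,Tue,Mon) (Tue,Wed,Mon) (Wed,Tue,Mon) (Wed,Wed,Mon) (Wed,Wed,Tue) — 5.
Summing: 4 + 5 = 9.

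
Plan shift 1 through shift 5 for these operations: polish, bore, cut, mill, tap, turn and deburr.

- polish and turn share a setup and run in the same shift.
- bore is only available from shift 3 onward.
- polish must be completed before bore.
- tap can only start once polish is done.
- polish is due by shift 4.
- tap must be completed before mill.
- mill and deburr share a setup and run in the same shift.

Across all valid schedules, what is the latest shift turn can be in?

Turn must be in the same shift as polish, which can't be after shift 3, so turn is at most shift 3.
turn at shift 3 is achievable: deburr -> shift 5; turn -> shift 3; mill -> shift 5; polish -> shift 3; tap -> shift 4; bore -> shift 4; cut -> shift 1.

shift 3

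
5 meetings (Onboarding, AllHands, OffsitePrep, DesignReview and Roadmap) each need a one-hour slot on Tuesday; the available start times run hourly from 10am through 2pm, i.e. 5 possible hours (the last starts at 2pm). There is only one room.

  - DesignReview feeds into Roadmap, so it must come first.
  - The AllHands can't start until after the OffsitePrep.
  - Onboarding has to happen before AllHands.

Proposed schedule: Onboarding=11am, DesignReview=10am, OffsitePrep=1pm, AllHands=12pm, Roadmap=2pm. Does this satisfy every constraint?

Onboarding has to happen before AllHands — holds.
There is only one room — holds.
The AllHands can't start until after the OffsitePrep — violated.
DesignReview feeds into Roadmap, so it must come first — holds.

No — it violates: The AllHands can't start until after the OffsitePrep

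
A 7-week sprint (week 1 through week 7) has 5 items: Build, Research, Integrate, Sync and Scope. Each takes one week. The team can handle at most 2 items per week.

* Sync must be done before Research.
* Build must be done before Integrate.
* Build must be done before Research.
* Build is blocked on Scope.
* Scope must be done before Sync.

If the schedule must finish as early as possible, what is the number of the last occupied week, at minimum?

The precedence chain requires at least 3 distinct weeks.
With at most 2 per week and 5 work items, at least 3 weeks are needed.
3 works (last occupied week: week 3): for example Integrate=week 3, Research=week 3, Scope=week 1, Sync=week 2, Build=week 2.

3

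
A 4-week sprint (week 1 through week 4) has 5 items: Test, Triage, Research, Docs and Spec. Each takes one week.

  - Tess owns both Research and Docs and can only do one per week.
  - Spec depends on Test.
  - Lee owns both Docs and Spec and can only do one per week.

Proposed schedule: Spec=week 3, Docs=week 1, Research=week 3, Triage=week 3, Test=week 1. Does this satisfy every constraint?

Valid

Lee owns both Docs and Spec and can only do one per week — holds.
Tess owns both Research and Docs and can only do one per week — holds.
Spec depends on Test — holds.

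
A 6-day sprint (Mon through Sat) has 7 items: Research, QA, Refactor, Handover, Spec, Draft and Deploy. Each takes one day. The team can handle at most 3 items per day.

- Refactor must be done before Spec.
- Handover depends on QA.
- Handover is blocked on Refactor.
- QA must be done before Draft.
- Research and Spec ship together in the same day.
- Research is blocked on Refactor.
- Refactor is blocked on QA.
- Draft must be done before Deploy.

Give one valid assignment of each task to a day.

Research=Wed, Spec=Wed, Draft=Tue, QA=Mon, Refactor=Tue, Deploy=Thu, Handover=Wed

Checking: Refactor(Tue) before Spec(Wed); QA(Mon) before Refactor(Tue); QA(Mon) before Handover(Wed); Draft(Tue) before Deploy(Thu); Refactor(Tue) before Handover(Wed); QA(Mon) before Draft(Tue); Refactor(Tue) before Research(Wed); Research = Spec = Wed; max 3 per day (cap 3).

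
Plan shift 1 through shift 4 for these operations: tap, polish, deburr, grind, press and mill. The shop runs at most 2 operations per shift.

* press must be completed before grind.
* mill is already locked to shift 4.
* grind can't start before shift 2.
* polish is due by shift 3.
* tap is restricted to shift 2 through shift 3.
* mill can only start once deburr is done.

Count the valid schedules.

Splitting on tap: it can be shift 2 (30), shift 3 (30). Listing each branch's schedules as (polish, deburr, grind, press, mill) by shift number:
tap=shift 2: (1,1,3,2,4) (1,1,4,2,4) (1,1,4,3,4) (1,2,3,1,4) (1,2,4,1,4) (1,2,4,3,4) (1,3,2,1,4) (1,3,3,1,4) (1,3,3,2,4) (1,3,4,1,4) (1,3,4,2,4) (1,3,4,3,4) (2,1,3,1,4) (2,1,4,1,4) (2,1,4,3,4) (2,3,3,1,4) (2,3,4,1,4) (2,3,4,3,4) (3,1,2,1,4) (3,1,3,1,4) (3,1,3,2,4) (3,1,4,1,4) (3,1,4,2,4) (3,1,4,3,4) (3,2,3,1,4) (3,2,4,1,4) (3,2,4,3,4) (3,3,2,1,4) (3,3,4,1,4) (3,3,4,2,4) — 30.
tap=shift 3: (1,1,3,2,4) (1,1,4,2,4) (1,1,4,3,4) (1,2,2,1,4) (1,2,3,1,4) (1,2,3,2,4) (1,2,4,1,4) (1,2,4,2,4) (1,2,4,3,4) (1,3,2,1,4) (1,3,4,1,4) (1,3,4,2,4) (2,1,2,1,4) (2,1,3,1,4) (2,1,3,2,4) (2,1,4,1,4) (2,1,4,2,4) (2,1,4,3,4) (2,2,3,1,4) (2,2,4,1,4) (2,2,4,3,4) (2,3,2,1,4) (2,3,4,1,4) (2,3,4,2,4) (3,1,2,1,4) (3,1,4,1,4) (3,1,4,2,4) (3,2,2,1,4) (3,2,4,1,4) (3,2,4,2,4) — 30.
Summing: 30 + 30 = 60.

60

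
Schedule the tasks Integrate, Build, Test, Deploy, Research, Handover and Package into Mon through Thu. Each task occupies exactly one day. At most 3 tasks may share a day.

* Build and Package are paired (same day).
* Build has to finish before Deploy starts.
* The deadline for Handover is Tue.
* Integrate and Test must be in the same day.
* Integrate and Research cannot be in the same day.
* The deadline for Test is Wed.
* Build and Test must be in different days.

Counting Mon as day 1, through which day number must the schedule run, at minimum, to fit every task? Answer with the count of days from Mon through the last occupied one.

The precedence chain requires at least 2 distinct days.
With at most 3 per day and 7 tasks, at least 3 days are needed.
3 works (last occupied day: Wed): for example Deploy=Tue; Research=Wed; Handover=Mon; Package=Mon; Test=Tue; Integrate=Tue; Build=Mon.

3 days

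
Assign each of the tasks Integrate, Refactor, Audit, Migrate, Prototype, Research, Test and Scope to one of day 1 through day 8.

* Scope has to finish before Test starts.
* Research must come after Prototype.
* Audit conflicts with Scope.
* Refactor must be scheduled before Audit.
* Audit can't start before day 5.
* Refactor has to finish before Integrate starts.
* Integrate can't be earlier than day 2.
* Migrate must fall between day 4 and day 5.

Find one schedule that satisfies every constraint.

Migrate in day 4, Test in day 2, Integrate in day 2, Research in day 2, Audit in day 5, Scope in day 1, Prototype in day 1, Refactor in day 1

Checking: Refactor(day 1) before Audit(day 5); Refactor(day 1) before Integrate(day 2); Prototype(day 1) before Research(day 2); Scope(day 1) before Test(day 2); Audit(day 5) != Scope(day 1); Migrate=day 4 in [day 4,day 5]; Integrate=day 2 in [day 2,day 8]; Audit=day 5 in [day 5,day 8].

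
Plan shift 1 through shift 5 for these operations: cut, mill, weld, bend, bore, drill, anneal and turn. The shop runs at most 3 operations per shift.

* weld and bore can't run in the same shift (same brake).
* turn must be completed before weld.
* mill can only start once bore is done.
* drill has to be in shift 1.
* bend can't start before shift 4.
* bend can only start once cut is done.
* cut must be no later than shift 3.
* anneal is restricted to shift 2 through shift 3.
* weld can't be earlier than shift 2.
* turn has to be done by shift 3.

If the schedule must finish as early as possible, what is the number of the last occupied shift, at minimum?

The precedence chain requires at least 2 distinct shifts.
With at most 3 per shift and 8 operations, at least 3 shifts are needed.
bend can't be placed before shift 4, so the schedule must run through at least shift 4.
4 works (last occupied shift: shift 4): for example turn in shift 1, cut in shift 1, bore in shift 3, bend in shift 4, weld in shift 2, anneal in shift 2, mill in shift 4, drill in shift 1.

shift 4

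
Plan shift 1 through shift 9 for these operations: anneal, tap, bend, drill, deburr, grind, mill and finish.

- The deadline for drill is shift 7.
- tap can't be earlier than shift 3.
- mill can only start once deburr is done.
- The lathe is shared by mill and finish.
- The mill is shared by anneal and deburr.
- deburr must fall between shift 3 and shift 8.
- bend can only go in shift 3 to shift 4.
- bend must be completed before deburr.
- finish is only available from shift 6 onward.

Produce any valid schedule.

bend -> shift 3; anneal -> shift 1; finish -> shift 6; mill -> shift 5; deburr -> shift 4; tap -> shift 3; grind -> shift 1; drill -> shift 1

Checking: bend(shift 3) before deburr(shift 4); deburr(shift 4) before mill(shift 5); anneal(shift 1) != deburr(shift 4); mill(shift 5) != finish(shift 6); tap=shift 3 in [shift 3,shift 9]; finish=shift 6 in [shift 6,shift 9]; drill=shift 1 in [shift 1,shift 7]; deburr=shift 4 in [shift 3,shift 8]; bend=shift 3 in [shift 3,shift 4].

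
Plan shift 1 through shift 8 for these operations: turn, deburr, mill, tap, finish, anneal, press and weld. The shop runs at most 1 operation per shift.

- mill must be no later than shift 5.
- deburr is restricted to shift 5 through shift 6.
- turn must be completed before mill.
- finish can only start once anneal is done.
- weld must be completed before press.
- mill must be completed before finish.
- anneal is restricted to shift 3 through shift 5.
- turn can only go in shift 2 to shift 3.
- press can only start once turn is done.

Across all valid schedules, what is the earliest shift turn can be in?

Turn is available from shift 2; turn's own window allows nothing later than shift 3.
turn at shift 2 is achievable: tap in shift 8, deburr in shift 5, turn in shift 2, weld in shift 1, mill in shift 4, finish in shift 6, press in shift 7, anneal in shift 3.

shift 2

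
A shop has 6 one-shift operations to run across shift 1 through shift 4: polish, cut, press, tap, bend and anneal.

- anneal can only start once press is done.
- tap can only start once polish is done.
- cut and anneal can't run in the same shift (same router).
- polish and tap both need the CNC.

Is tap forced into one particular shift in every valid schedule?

tap can be shift 2 (e.g. press in shift 1; bend in shift 1; cut in shift 1; tap in shift 2; anneal in shift 2; polish in shift 1) or shift 3 (e.g. tap -> shift 3, polish -> shift 1, anneal -> shift 2, cut -> shift 1, press -> shift 1, bend -> shift 1).

No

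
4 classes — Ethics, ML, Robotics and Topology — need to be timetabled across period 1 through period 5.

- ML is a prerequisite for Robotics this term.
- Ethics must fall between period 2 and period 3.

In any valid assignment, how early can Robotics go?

period 2

Precedence pushes Robotics to at least period 2.
Robotics at period 2 is achievable: Robotics in period 2; Topology in period 1; Ethics in period 2; ML in period 1.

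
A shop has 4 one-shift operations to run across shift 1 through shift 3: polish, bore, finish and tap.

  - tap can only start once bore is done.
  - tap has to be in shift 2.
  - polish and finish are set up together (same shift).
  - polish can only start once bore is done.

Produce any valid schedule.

finish -> shift 2; bore -> shift 1; polish -> shift 2; tap -> shift 2

Checking: bore(shift 1) before polish(shift 2); bore(shift 1) before tap(shift 2); polish = finish = shift 2; tap=shift 2 in [shift 2,shift 2].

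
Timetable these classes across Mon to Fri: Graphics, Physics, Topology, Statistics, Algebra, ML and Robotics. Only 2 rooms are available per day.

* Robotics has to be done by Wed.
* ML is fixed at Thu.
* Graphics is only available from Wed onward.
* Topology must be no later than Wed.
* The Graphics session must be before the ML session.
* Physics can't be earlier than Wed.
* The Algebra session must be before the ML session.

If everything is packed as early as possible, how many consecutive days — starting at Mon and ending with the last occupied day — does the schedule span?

4

The precedence chain requires at least 2 distinct days.
With at most 2 per day and 7 classes, at least 4 days are needed.
ML can't be placed before Thu — that is day 4 counting from Mon — so the schedule must run through at least 4 days.
4 works (last occupied day: Thu): for example Algebra=Tue, Graphics=Wed, ML=Thu, Robotics=Mon, Statistics=Tue, Topology=Mon, Physics=Wed.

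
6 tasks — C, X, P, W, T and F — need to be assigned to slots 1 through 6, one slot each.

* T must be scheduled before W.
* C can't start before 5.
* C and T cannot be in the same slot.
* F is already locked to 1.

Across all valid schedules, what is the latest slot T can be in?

5

Downstream work caps T at 5.
T at 5 is achievable: P in 1, X in 1, W in 6, F in 1, T in 5, C in 6.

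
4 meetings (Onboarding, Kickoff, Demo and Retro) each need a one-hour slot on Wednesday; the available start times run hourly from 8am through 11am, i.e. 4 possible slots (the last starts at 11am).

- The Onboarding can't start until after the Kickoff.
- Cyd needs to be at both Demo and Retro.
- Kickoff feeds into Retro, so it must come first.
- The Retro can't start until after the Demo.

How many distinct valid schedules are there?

31

Splitting on Onboarding: it can be 9am (6), 10am (11), 11am (14). Listing each branch's schedules as (Kickoff, Demo, Retro):
Onboarding=9am: (8am,8am,9am) (8am,8am,10am) (8am,8am,11am) (8am,9am,10am) (8am,9am,11am) (8am,10am,11am) — 6.
Onboarding=10am: (8am,8am,9am) (8am,8am,10am) (8am,8am,11am) (8am,9am,10am) (8am,9am,11am) (8am,10am,11am) (9am,8am,10am) (9am,8am,11am) (9am,9am,10am) (9am,9am,11am) (9am,10am,11am) — 11.
Onboarding=11am: (8am,8am,9am) (8am,8am,10am) (8am,8am,11am) (8am,9am,10am) (8am,9am,11am) (8am,10am,11am) (9am,8am,10am) (9am,8am,11am) (9am,9am,10am) (9am,9am,11am) (9am,10am,11am) (10am,8am,11am) (10am,9am,11am) (10am,10am,11am) — 14.
Summing: 6 + 11 + 14 = 31.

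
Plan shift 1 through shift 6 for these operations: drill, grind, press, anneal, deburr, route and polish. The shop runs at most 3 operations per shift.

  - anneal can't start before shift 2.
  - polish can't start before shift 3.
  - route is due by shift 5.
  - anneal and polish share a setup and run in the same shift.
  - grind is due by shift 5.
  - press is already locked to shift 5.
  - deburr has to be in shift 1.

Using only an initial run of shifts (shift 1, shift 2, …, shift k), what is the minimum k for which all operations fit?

5

With at most 3 per shift and 7 operations, at least 3 shifts are needed.
press can't be placed before shift 5, so the schedule must run through at least shift 5.
5 works (last occupied shift: shift 5): for example polish in shift 3; grind in shift 1; deburr in shift 1; drill in shift 1; press in shift 5; route in shift 2; anneal in shift 3.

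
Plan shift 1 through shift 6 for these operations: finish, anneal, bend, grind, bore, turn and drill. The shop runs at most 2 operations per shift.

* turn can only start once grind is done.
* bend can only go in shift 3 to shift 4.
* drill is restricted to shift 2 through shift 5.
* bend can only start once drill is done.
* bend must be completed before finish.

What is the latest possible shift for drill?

Drill is available from shift 2; drill's own window allows nothing later than shift 5; downstream work caps drill at shift 3.
drill at shift 3 is achievable: grind=shift 1, bend=shift 4, finish=shift 5, anneal=shift 1, drill=shift 3, bore=shift 2, turn=shift 2.

shift 3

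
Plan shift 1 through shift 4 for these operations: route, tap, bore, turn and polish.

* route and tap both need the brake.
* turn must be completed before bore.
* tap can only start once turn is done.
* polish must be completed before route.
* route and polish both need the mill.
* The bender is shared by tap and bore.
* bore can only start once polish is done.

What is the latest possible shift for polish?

Downstream work caps polish at shift 3.
polish at shift 3 is achievable: turn=shift 1; polish=shift 3; tap=shift 2; route=shift 4; bore=shift 4.

shift 3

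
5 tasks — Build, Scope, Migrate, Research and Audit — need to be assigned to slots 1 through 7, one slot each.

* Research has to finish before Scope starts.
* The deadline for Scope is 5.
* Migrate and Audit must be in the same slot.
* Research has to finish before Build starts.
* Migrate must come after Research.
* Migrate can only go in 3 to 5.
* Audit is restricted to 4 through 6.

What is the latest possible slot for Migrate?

5

Migrate is available from 3; Migrate must be in the same slot as Audit, which can't be before 4, so Migrate is at least 4; Migrate's own window allows nothing later than 5.
Migrate at 5 is achievable: Research=1; Build=2; Migrate=5; Scope=2; Audit=5.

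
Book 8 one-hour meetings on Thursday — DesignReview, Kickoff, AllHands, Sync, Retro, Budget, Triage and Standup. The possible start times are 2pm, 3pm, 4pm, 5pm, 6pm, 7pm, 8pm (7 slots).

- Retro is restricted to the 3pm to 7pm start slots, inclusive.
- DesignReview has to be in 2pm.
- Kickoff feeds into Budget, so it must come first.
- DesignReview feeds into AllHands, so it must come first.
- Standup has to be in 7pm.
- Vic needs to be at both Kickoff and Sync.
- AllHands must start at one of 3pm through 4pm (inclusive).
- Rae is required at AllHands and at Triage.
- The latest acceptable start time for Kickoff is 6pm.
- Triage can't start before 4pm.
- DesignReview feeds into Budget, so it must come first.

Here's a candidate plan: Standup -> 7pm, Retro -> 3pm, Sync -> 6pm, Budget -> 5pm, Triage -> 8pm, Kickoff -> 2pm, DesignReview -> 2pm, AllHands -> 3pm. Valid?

Yes

Retro is restricted to the 3pm to 7pm start slots, inclusive — holds.
Triage can't start before 4pm — holds.
DesignReview has to be in 2pm — holds.
DesignReview feeds into AllHands, so it must come first — holds.
The latest acceptable start time for Kickoff is 6pm — holds.
Vic needs to be at both Kickoff and Sync — holds.
Rae is required at AllHands and at Triage — holds.
Standup has to be in 7pm — holds.
Kickoff feeds into Budget, so it must come first — holds.
AllHands must start at one of 3pm through 4pm (inclusive) — holds.
DesignReview feeds into Budget, so it must come first — holds.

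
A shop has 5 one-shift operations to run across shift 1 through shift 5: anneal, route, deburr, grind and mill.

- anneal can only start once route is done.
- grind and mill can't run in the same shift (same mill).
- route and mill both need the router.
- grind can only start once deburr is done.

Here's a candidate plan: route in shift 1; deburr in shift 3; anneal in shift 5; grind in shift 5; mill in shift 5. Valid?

grind can only start once deburr is done — holds.
grind and mill can't run in the same shift (same mill) — violated.
anneal can only start once route is done — holds.
route and mill both need the router — holds.

No. grind and mill can't run in the same shift (same mill) is not satisfied.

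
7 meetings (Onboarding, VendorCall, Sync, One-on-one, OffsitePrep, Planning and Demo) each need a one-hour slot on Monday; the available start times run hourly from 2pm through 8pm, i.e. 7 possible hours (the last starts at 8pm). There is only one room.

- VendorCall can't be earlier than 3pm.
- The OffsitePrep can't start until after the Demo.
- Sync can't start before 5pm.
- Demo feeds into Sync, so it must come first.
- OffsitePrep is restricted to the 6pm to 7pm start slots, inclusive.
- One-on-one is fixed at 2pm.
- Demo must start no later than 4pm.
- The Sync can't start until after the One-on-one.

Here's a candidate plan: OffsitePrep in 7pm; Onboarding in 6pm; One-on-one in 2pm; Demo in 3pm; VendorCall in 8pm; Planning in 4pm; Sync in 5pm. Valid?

Demo feeds into Sync, so it must come first — holds.
Demo must start no later than 4pm — holds.
VendorCall can't be earlier than 3pm — holds.
The Sync can't start until after the One-on-one — holds.
OffsitePrep is restricted to the 6pm to 7pm start slots, inclusive — holds.
One-on-one is fixed at 2pm — holds.
There is only one room — holds.
The OffsitePrep can't start until after the Demo — holds.
Sync can't start before 5pm — holds.

Yes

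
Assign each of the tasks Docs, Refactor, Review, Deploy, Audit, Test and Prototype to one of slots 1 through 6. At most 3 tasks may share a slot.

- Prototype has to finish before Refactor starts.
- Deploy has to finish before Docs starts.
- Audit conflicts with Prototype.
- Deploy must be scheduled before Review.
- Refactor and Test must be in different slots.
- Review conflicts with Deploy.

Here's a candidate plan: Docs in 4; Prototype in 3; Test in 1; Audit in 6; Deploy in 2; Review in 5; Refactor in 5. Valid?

Valid

At most 3 tasks may share a slot — holds.
Refactor and Test must be in different slots — holds.
Deploy must be scheduled before Review — holds.
Deploy has to finish before Docs starts — holds.
Prototype has to finish before Refactor starts — holds.
Review conflicts with Deploy — holds.
Audit conflicts with Prototype — holds.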